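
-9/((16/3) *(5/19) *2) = -513/160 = -3.21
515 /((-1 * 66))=-515 /66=-7.80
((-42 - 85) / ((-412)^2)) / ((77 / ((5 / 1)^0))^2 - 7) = -127 / 1005223968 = -0.00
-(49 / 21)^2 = -49 / 9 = -5.44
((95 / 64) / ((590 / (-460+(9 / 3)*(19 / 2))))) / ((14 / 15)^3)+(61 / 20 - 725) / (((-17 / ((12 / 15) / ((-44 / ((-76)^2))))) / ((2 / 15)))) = -577381975037069 / 968785664000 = -595.99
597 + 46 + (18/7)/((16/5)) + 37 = 38125/56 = 680.80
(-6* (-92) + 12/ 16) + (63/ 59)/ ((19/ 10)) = 2481051/ 4484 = 553.31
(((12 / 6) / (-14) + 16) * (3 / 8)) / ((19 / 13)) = 4329 / 1064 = 4.07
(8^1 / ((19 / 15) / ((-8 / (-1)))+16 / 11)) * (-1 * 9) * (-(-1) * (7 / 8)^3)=-509355 / 17032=-29.91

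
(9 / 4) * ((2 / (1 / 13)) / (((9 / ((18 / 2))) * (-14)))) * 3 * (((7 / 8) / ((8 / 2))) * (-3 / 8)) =1053 / 1024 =1.03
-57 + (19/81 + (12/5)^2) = -103286/2025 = -51.01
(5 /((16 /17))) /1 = 85 /16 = 5.31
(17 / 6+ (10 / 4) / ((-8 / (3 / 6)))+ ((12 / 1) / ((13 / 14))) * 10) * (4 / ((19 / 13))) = 164621 / 456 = 361.01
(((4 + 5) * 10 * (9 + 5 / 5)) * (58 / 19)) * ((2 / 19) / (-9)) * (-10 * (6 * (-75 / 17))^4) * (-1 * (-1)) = 4756725000000000 / 30151081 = 157763000.27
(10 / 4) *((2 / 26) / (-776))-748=-15091653 / 20176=-748.00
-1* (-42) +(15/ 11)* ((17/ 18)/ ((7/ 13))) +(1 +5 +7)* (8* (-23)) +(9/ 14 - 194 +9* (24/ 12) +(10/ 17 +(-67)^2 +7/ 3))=7732091/ 3927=1968.96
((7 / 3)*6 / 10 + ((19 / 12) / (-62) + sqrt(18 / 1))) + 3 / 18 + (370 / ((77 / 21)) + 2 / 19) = 3*sqrt(2) + 26578279 / 259160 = 106.80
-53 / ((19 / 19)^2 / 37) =-1961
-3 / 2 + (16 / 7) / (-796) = -4187 / 2786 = -1.50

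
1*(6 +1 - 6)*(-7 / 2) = -7 / 2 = -3.50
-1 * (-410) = 410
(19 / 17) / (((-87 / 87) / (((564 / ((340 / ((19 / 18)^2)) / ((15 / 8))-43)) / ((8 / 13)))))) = -12572547 / 1469786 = -8.55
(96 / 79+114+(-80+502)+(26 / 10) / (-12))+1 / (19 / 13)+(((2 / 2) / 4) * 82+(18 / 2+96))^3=356132193679 / 180120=1977194.06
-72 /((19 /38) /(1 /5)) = -144 /5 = -28.80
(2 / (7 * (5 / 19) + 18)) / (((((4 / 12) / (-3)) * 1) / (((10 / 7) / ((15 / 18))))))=-4104 / 2639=-1.56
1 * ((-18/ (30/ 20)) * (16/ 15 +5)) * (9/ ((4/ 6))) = -4914/ 5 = -982.80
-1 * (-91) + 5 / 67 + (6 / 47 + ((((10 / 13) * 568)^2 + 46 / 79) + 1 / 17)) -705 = 136002906945658 / 714719083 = 190288.62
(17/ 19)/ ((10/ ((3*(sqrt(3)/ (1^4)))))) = 51*sqrt(3)/ 190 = 0.46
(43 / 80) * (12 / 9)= 0.72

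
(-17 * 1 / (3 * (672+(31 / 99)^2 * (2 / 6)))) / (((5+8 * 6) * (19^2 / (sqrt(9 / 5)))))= -0.00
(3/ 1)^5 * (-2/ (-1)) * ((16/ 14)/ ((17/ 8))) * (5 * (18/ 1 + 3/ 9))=2851200/ 119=23959.66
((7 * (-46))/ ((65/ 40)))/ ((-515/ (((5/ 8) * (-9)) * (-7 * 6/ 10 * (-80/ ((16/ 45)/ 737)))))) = -2018355570/ 1339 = -1507360.40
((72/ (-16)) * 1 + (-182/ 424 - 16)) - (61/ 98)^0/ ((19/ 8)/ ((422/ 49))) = -4846559/ 197372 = -24.56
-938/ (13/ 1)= -938/ 13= -72.15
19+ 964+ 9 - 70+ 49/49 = 923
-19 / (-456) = 1 / 24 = 0.04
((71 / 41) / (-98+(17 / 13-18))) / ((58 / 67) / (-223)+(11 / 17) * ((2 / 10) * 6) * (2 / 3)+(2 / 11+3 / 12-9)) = 726431420 / 387514996029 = 0.00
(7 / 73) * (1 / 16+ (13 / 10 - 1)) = 203 / 5840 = 0.03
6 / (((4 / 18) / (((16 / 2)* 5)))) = 1080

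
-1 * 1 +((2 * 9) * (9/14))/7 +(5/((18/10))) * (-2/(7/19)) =-6362/441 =-14.43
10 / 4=5 / 2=2.50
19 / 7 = 2.71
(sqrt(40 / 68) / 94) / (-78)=-sqrt(170) / 124644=-0.00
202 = 202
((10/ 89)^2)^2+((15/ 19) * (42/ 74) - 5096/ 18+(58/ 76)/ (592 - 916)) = -8079095537873561/ 28581851434104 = -282.67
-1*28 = -28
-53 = -53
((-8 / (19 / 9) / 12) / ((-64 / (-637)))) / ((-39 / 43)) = 2107 / 608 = 3.47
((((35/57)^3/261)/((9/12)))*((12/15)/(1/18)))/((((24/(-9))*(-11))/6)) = 68600/19692189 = 0.00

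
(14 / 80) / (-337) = -7 / 13480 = -0.00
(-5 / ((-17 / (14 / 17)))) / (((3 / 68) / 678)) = 63280 / 17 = 3722.35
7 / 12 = 0.58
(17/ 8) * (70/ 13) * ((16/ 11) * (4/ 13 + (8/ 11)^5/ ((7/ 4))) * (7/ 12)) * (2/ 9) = 7393903160/ 8083632843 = 0.91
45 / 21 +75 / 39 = 370 / 91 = 4.07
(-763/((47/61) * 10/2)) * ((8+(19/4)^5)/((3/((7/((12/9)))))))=-809384492091/962560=-840866.54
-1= -1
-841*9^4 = -5517801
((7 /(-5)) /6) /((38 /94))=-329 /570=-0.58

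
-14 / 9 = -1.56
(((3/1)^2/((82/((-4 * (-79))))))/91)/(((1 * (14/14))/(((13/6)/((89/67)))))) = 15879/25543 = 0.62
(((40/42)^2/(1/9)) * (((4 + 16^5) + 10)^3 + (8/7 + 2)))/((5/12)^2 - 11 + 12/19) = -8832654839039996587276800/9567299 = -923213002859009276.00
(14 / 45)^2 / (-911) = -196 / 1844775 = -0.00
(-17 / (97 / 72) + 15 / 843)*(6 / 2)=-1030377 / 27257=-37.80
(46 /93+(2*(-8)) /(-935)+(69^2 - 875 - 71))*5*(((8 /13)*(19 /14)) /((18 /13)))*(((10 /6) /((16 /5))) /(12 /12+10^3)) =12122651225 /2024729784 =5.99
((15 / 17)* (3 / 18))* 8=1.18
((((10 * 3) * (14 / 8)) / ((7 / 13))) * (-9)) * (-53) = 93015 / 2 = 46507.50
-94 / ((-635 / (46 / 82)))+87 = 2267207 / 26035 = 87.08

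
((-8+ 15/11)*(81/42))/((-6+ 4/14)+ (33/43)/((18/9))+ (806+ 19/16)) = -678024/42479173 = -0.02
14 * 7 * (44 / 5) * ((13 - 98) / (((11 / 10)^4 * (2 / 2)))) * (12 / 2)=-399840000 / 1331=-300405.71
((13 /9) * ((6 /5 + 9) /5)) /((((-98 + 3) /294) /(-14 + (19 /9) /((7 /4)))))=2493764 /21375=116.67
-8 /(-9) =8 /9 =0.89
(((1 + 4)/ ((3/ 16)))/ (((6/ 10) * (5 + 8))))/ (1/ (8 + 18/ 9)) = 4000/ 117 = 34.19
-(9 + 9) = -18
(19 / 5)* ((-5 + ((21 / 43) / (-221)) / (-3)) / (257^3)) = -902652 / 806547786395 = -0.00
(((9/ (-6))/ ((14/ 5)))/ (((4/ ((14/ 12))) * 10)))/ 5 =-1/ 320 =-0.00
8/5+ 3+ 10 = 73/5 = 14.60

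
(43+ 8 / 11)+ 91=1482 / 11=134.73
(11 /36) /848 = 11 /30528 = 0.00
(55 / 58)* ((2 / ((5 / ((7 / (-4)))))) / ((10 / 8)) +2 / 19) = -1188 / 2755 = -0.43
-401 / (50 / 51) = -20451 / 50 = -409.02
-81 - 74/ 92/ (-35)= -130373/ 1610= -80.98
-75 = -75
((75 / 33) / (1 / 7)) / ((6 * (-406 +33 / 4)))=-350 / 52503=-0.01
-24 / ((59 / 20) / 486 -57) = 233280 / 553981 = 0.42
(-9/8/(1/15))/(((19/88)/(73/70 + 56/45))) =-47553/266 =-178.77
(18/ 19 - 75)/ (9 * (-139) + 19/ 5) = 7035/ 118484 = 0.06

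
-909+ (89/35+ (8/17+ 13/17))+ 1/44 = -905.20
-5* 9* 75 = -3375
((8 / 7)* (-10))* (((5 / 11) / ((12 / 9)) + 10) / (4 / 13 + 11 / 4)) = -67600 / 1749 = -38.65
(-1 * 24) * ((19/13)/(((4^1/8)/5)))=-4560/13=-350.77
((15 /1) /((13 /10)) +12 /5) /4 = 453 /130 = 3.48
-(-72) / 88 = 9 / 11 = 0.82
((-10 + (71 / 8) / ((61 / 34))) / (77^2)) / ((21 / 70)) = -2055 / 723338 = -0.00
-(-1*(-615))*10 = -6150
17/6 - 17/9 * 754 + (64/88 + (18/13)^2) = -47474027/33462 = -1418.74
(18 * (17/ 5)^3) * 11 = 972774/ 125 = 7782.19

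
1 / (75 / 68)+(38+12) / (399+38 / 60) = 1.03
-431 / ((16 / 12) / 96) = -31032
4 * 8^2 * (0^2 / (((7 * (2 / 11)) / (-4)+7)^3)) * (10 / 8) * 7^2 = 0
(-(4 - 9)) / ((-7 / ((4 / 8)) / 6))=-15 / 7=-2.14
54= 54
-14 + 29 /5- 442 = -2251 /5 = -450.20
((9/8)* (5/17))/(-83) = -45/11288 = -0.00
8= 8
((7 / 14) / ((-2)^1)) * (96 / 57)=-8 / 19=-0.42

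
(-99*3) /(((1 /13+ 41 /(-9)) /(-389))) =-13517361 /524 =-25796.49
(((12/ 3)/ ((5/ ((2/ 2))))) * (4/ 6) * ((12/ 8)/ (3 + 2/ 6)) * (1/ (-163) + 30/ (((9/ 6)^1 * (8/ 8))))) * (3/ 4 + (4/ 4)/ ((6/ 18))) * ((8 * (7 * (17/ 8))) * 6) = 10471167/ 815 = 12848.06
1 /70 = 0.01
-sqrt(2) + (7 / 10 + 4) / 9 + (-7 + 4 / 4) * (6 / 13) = -3.66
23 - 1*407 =-384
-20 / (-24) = 5 / 6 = 0.83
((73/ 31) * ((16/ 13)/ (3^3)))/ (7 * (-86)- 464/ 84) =-4088/ 23136633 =-0.00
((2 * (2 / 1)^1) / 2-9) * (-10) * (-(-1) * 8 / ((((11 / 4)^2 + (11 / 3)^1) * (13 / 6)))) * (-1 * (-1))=23040 / 1001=23.02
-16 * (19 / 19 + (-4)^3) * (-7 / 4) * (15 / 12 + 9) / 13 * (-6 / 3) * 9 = 325458 / 13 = 25035.23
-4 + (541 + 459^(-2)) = 113135698 / 210681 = 537.00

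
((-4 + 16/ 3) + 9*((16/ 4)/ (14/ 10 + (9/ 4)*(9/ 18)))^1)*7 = 33068/ 303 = 109.14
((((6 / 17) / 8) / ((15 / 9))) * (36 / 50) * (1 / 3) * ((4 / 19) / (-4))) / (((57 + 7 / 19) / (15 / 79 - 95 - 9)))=221427 / 365967500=0.00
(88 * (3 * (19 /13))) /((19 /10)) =2640 /13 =203.08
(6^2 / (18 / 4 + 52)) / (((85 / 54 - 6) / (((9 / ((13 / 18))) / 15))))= -209952 / 1755455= -0.12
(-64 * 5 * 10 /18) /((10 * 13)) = -160 /117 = -1.37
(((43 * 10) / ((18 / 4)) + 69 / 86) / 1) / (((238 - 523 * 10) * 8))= -5737 / 2377728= -0.00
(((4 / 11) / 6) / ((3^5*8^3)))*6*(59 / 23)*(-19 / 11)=-1121 / 86562432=-0.00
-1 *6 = -6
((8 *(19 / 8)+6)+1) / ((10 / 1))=13 / 5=2.60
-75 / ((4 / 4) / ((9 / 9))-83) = 75 / 82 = 0.91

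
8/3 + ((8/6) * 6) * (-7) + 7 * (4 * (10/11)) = -920/33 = -27.88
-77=-77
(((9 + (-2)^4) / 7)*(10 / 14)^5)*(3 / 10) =46875 / 235298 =0.20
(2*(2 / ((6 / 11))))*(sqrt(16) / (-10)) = -44 / 15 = -2.93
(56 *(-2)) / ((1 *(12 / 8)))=-224 / 3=-74.67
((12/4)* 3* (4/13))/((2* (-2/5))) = -45/13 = -3.46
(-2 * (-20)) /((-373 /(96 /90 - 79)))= 9352 /1119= 8.36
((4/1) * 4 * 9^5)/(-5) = -944784/5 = -188956.80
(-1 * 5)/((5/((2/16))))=-1/8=-0.12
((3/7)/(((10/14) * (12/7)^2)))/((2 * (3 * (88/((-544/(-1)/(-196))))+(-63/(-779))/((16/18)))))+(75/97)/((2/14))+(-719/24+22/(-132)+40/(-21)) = -3119305006733/117185758200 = -26.62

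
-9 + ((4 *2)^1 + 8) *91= 1447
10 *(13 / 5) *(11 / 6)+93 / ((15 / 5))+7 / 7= 239 / 3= 79.67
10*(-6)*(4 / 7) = -240 / 7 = -34.29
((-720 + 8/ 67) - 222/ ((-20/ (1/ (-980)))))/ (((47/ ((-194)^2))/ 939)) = -4176161068627887/ 7715050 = -541300583.75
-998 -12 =-1010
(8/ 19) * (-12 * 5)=-480/ 19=-25.26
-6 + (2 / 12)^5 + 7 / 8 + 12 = 53461 / 7776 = 6.88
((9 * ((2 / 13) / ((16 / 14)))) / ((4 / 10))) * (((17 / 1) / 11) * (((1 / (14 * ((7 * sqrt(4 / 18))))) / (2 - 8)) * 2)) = -0.03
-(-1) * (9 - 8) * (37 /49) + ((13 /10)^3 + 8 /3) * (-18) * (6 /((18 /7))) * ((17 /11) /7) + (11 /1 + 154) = 32516697 /269500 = 120.66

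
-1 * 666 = -666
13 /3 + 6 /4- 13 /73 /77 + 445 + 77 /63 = 45737843 /101178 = 452.05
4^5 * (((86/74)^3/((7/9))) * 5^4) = 1291589.89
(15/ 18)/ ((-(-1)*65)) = 1/ 78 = 0.01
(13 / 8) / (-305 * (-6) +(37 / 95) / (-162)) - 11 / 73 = -1231898617 / 8223789596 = -0.15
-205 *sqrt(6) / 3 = -167.38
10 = 10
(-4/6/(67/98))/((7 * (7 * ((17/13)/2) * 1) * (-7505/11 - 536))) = 1144/45791217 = 0.00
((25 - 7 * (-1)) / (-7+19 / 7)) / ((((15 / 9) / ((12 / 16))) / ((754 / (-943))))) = 63336 / 23575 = 2.69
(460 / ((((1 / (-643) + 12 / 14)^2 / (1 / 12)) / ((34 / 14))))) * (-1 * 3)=-381.52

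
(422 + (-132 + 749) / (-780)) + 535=745843 / 780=956.21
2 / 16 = 1 / 8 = 0.12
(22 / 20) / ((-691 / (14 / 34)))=-77 / 117470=-0.00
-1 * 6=-6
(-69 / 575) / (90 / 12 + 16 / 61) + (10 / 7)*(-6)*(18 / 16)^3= -12.22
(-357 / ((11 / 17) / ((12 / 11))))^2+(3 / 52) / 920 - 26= 253721206201043 / 700425440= 362238.71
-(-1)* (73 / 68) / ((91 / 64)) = 0.76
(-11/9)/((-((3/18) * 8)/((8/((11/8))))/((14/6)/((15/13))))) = 1456/135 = 10.79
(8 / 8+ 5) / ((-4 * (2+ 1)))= -1 / 2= -0.50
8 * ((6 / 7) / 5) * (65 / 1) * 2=1248 / 7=178.29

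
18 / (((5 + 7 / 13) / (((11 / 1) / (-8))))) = -143 / 32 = -4.47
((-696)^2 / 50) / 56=30276 / 175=173.01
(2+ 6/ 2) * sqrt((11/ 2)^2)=27.50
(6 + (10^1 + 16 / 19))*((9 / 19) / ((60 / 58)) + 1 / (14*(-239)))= 4654592 / 603953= 7.71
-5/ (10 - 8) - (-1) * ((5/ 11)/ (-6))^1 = -85/ 33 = -2.58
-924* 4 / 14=-264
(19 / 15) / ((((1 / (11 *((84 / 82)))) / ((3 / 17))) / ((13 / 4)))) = 57057 / 6970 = 8.19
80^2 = 6400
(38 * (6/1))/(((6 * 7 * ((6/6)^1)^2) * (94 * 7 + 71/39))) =1482/180131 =0.01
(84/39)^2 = 784/169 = 4.64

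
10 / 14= 5 / 7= 0.71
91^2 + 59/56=463795/56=8282.05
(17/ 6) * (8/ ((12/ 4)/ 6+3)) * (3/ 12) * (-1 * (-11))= 374/ 21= 17.81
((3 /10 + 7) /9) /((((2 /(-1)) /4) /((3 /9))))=-73 /135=-0.54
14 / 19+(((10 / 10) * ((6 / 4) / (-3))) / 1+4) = 161 / 38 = 4.24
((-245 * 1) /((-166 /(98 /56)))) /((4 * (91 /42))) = 5145 /17264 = 0.30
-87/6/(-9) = 29/18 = 1.61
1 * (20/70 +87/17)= 643/119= 5.40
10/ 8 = 5/ 4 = 1.25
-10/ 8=-5/ 4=-1.25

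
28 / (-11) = -28 / 11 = -2.55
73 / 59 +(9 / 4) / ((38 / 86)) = 28381 / 4484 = 6.33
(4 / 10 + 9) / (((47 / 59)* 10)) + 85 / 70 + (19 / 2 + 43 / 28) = 1343 / 100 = 13.43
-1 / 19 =-0.05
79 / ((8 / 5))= 395 / 8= 49.38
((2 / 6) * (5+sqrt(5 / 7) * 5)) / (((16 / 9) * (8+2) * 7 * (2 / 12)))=9 * sqrt(35) / 784+9 / 112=0.15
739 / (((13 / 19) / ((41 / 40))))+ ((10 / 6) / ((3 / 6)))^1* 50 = 1987043 / 1560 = 1273.75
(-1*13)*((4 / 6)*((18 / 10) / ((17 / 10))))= -156 / 17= -9.18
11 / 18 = 0.61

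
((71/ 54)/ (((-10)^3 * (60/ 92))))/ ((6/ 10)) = -0.00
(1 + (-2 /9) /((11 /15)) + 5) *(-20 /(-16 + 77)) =-3760 /2013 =-1.87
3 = 3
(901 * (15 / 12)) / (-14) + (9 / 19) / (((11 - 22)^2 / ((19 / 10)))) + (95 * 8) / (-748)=-46914841 / 575960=-81.46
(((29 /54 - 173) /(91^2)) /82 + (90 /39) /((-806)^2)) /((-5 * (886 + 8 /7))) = 114720019 /2031985952778600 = 0.00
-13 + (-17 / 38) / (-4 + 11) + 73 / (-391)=-1378143 / 104006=-13.25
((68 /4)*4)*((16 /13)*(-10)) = -10880 /13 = -836.92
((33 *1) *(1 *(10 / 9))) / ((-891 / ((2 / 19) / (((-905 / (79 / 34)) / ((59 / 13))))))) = 9322 / 184684617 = 0.00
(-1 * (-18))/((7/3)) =7.71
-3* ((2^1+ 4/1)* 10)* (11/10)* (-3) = 594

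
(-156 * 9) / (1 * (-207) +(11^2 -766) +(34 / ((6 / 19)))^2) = -12636 / 96661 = -0.13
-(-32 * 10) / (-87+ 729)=0.50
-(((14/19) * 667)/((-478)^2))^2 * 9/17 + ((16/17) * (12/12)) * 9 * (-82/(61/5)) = -56.93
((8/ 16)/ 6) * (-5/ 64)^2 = 25/ 49152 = 0.00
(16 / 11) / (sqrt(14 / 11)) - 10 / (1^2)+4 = -6+8 * sqrt(154) / 77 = -4.71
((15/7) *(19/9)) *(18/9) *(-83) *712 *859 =-9645058160/21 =-459288483.81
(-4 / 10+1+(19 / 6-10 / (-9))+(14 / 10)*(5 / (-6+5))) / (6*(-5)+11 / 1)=191 / 1710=0.11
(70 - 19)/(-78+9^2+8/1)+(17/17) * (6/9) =175/33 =5.30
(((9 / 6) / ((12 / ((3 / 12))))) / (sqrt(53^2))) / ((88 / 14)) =7 / 74624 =0.00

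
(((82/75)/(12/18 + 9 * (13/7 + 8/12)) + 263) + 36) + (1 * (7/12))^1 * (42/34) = 250215807/834700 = 299.77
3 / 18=1 / 6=0.17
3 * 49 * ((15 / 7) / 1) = 315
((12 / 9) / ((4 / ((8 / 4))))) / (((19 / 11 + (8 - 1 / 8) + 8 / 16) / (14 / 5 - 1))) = 528 / 4445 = 0.12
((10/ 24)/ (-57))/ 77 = -5/ 52668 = -0.00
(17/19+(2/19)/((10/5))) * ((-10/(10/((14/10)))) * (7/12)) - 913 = -173617/190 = -913.77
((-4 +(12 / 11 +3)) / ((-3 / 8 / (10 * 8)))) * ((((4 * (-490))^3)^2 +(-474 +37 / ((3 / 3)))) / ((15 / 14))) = -101595490976530431216896 / 99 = -1026217080571014456736.32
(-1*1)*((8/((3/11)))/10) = -44/15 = -2.93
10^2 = 100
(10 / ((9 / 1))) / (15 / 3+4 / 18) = 10 / 47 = 0.21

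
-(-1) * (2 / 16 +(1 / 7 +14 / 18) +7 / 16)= 1.48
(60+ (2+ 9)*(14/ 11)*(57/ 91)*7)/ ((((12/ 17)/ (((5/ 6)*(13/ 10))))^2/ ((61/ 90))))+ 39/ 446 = 13447067153/ 69361920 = 193.87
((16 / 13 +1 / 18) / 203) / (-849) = -43 / 5761314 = -0.00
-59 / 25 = -2.36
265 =265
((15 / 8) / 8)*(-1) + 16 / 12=1.10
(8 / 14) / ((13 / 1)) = 4 / 91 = 0.04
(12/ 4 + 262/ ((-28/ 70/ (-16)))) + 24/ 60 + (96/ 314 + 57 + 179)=10719.71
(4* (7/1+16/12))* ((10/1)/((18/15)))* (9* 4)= 10000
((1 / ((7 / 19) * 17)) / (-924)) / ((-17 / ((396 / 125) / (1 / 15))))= 171 / 354025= 0.00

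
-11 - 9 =-20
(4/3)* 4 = 16/3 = 5.33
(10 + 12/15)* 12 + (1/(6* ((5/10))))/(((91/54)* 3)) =58998/455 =129.67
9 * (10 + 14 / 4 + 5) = 333 / 2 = 166.50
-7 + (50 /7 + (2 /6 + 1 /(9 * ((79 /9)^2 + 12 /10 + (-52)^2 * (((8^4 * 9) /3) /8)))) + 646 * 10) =228215392613315 /35324856231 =6460.48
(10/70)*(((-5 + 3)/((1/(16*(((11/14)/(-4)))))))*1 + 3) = 65/49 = 1.33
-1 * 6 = -6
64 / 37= 1.73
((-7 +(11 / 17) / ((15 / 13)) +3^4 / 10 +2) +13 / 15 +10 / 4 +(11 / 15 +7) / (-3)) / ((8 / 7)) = 5957 / 1530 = 3.89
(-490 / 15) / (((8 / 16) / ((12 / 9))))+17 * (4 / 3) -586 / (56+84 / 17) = -345269 / 4662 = -74.06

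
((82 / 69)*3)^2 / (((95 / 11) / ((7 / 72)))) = 129437 / 904590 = 0.14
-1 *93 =-93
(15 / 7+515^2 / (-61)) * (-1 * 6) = 26074.85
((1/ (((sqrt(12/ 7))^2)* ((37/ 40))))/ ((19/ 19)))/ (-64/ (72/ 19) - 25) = -210/ 13949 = -0.02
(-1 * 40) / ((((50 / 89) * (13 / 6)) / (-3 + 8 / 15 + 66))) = -678536 / 325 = -2087.80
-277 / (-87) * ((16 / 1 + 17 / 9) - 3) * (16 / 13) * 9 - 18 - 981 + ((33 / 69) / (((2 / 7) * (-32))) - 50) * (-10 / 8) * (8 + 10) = 2171862851 / 3329664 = 652.28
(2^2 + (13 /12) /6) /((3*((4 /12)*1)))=301 /72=4.18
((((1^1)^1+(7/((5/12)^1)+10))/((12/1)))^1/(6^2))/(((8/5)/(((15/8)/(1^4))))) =695/9216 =0.08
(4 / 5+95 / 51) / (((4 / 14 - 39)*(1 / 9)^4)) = -10394811 / 23035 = -451.26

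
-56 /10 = -28 /5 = -5.60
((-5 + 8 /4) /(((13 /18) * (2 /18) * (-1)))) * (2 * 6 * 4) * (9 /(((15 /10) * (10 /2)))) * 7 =979776 /65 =15073.48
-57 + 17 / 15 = -838 / 15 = -55.87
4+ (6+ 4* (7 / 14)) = 12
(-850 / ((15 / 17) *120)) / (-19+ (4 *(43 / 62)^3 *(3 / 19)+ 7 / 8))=327164762 / 730081089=0.45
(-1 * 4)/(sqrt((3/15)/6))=-4 * sqrt(30)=-21.91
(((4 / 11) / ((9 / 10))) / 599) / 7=40 / 415107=0.00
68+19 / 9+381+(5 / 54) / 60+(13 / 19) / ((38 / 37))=105683725 / 233928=451.78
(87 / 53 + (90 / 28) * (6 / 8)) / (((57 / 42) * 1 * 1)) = 633 / 212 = 2.99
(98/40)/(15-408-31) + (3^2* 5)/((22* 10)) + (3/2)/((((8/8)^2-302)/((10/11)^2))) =60117251/308850080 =0.19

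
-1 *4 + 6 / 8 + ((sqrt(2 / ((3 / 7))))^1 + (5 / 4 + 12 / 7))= -2 / 7 + sqrt(42) / 3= 1.87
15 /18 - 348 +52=-1771 /6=-295.17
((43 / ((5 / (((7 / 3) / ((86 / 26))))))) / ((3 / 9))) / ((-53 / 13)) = -1183 / 265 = -4.46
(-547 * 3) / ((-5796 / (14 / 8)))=547 / 1104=0.50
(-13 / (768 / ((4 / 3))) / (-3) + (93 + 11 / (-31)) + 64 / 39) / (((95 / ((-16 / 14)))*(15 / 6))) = -65664631 / 144717300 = -0.45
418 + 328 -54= 692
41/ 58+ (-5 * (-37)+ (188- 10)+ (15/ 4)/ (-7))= 294895/ 812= 363.17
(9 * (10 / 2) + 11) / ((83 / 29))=19.57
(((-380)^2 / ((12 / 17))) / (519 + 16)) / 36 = 30685 / 2889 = 10.62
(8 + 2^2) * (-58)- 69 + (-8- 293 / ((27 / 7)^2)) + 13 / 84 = -16177313 / 20412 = -792.54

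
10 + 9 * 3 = 37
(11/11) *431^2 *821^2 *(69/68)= 8639526583869/68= 127051861527.49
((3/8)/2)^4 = 81/65536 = 0.00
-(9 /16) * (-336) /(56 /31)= 104.62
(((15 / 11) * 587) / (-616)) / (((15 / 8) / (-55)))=2935 / 77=38.12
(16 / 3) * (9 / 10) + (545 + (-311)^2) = 486354 / 5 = 97270.80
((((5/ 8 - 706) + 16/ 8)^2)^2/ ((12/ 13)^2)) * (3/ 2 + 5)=2202610562541198277/ 1179648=1867176108925.03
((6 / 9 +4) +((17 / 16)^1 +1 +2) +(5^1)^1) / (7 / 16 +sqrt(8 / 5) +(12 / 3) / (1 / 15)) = 3186265 / 14020191 - 21088 *sqrt(10) / 14020191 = 0.22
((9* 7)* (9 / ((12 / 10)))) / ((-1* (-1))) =945 / 2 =472.50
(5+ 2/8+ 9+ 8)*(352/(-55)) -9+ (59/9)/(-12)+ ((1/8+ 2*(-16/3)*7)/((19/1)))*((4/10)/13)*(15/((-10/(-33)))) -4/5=-42340601/266760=-158.72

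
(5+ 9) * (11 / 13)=154 / 13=11.85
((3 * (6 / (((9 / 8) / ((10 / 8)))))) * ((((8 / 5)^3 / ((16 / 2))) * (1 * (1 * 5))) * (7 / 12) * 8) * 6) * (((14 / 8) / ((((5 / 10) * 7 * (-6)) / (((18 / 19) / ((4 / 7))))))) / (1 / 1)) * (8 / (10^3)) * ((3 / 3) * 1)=-18816 / 11875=-1.58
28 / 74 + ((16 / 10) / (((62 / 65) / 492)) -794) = 36324 / 1147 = 31.67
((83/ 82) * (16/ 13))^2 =440896/ 284089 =1.55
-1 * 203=-203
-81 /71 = -1.14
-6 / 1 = -6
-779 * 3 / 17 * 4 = -9348 / 17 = -549.88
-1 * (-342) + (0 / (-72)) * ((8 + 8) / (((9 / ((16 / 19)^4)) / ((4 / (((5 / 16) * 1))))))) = 342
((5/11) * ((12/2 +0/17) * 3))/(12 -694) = -45/3751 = -0.01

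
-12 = -12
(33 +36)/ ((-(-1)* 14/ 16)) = 552/ 7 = 78.86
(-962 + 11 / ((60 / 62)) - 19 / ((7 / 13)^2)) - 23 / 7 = -1498591 / 1470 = -1019.45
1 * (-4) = -4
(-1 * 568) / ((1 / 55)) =-31240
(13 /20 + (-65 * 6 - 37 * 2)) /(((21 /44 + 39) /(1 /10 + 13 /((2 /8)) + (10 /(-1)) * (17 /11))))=-12451759 /28950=-430.11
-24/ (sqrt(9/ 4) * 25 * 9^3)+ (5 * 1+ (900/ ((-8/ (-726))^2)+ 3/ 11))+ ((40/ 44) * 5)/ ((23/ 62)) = 136705142895533/ 18443700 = 7412023.77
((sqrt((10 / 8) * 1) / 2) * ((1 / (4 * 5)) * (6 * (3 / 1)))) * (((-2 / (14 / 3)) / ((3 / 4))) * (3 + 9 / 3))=-27 * sqrt(5) / 35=-1.72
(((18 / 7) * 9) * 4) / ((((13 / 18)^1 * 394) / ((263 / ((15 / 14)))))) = 1022544 / 12805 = 79.86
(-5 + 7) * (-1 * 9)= -18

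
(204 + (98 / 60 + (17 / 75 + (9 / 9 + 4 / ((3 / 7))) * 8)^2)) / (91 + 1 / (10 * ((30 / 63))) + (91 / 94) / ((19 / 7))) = 142193377658 / 1839803175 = 77.29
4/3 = 1.33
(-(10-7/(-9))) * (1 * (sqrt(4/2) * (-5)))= 485 * sqrt(2)/9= 76.21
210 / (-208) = -105 / 104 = -1.01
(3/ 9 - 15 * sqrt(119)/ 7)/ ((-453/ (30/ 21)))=-10/ 9513 + 50 * sqrt(119)/ 7399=0.07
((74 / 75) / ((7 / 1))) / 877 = 74 / 460425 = 0.00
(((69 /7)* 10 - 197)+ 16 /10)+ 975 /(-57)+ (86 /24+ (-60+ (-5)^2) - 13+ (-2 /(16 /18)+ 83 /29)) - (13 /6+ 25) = -184.91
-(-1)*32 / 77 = 32 / 77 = 0.42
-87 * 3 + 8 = -253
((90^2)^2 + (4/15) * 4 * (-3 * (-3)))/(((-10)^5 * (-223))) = 10251564/3484375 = 2.94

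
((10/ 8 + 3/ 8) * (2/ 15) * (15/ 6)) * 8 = 13/ 3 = 4.33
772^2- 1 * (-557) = 596541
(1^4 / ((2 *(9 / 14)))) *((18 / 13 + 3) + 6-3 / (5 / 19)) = -154 / 195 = -0.79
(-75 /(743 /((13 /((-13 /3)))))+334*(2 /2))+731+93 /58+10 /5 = 1068.91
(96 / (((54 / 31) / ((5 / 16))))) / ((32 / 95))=14725 / 288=51.13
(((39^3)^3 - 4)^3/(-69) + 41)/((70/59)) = -38323782406615297132508047196757141876839051/345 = -111083427265551585891327700000000000000000.00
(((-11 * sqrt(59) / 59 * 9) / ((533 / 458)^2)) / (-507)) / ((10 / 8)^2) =0.01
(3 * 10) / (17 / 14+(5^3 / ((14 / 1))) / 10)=14.24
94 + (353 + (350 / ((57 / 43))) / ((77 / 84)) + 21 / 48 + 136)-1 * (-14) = 885.48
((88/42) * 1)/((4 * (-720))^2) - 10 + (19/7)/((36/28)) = -343526389/43545600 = -7.89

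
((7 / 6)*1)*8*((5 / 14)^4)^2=390625 / 158120256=0.00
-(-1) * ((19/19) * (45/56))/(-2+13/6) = 135/28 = 4.82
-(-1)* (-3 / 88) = -3 / 88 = -0.03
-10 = -10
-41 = -41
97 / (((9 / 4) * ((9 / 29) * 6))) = 5626 / 243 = 23.15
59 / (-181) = -59 / 181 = -0.33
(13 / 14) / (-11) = -13 / 154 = -0.08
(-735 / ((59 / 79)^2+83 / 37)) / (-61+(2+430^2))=-230917 / 162660080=-0.00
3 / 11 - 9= -96 / 11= -8.73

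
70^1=70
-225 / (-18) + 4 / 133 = 3333 / 266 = 12.53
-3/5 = -0.60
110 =110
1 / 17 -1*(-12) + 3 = 256 / 17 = 15.06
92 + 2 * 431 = 954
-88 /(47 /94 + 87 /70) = -3080 /61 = -50.49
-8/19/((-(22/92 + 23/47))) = 17296/29925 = 0.58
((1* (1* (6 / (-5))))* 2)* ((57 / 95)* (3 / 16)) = -27 / 100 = -0.27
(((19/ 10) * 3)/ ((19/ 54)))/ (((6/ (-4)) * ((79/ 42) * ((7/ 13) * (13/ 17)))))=-5508/ 395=-13.94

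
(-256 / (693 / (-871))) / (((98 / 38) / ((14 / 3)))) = 8473088 / 14553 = 582.22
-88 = -88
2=2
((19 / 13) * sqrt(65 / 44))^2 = 1805 / 572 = 3.16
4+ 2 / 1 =6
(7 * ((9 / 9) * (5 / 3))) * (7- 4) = 35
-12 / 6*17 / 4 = -17 / 2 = -8.50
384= 384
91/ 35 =13/ 5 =2.60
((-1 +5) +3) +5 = 12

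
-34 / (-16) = 17 / 8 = 2.12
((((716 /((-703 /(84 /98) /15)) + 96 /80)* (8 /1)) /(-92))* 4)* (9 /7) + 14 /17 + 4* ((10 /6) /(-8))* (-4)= 1914516788 /202031655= 9.48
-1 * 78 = -78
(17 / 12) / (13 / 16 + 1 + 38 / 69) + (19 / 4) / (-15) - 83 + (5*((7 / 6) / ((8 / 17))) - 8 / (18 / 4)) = -72.10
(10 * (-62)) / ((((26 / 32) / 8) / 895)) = -71027200 / 13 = -5463630.77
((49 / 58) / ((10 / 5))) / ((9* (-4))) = -49 / 4176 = -0.01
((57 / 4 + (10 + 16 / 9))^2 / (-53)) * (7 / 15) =-6145783 / 1030320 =-5.96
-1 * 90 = -90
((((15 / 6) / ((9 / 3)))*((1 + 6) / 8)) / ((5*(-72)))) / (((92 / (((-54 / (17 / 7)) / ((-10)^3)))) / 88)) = -539 / 12512000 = -0.00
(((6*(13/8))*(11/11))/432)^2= 0.00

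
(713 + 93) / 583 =806 / 583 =1.38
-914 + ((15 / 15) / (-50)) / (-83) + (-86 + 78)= -3826299 / 4150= -922.00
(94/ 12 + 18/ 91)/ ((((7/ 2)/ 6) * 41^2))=8770/ 1070797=0.01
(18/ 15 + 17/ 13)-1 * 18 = -1007/ 65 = -15.49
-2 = -2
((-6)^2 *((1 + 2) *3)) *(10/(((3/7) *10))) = 756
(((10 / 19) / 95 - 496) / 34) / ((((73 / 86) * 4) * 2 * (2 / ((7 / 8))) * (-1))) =26947627 / 28672064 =0.94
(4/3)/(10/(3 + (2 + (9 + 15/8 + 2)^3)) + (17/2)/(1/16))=1095287/111723114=0.01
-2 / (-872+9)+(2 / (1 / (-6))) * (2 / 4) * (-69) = 357284 / 863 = 414.00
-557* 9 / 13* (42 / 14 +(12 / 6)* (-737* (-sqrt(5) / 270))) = -410509* sqrt(5) / 195-15039 / 13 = -5864.16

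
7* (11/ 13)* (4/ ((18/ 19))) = 2926/ 117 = 25.01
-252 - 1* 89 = -341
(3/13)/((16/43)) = 129/208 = 0.62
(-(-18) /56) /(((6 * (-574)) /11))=-33 /32144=-0.00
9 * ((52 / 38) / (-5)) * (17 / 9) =-442 / 95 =-4.65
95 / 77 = 1.23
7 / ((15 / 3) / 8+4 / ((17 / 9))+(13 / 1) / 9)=8568 / 5125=1.67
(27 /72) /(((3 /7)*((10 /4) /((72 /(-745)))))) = -126 /3725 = -0.03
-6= -6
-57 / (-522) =19 / 174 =0.11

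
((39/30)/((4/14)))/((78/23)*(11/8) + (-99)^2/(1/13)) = 161/4508625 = 0.00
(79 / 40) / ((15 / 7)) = 553 / 600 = 0.92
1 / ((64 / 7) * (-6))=-7 / 384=-0.02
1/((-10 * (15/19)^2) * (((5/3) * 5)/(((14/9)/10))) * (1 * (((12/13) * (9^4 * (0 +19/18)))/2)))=-1729/1845281250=-0.00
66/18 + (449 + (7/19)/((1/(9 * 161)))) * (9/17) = 507751/969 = 523.99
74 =74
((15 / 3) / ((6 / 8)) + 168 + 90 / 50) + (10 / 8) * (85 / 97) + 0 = 1033411 / 5820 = 177.56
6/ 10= 3/ 5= 0.60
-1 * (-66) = 66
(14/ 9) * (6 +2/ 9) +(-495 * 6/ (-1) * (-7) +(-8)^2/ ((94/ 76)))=-78913690/ 3807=-20728.58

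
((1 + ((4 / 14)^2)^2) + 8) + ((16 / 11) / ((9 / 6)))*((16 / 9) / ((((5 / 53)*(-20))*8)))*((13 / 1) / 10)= 8.86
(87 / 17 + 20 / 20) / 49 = 104 / 833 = 0.12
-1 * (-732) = 732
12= 12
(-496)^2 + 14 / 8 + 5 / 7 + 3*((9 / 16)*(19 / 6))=55109333 / 224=246023.81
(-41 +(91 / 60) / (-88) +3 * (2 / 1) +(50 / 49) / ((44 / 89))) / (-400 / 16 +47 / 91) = 110833567 / 82346880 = 1.35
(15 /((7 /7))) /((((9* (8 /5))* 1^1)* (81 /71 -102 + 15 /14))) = -12425 /1190268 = -0.01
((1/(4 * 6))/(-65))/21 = -1/32760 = -0.00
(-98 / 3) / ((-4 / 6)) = 49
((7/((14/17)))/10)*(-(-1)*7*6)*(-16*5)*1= -2856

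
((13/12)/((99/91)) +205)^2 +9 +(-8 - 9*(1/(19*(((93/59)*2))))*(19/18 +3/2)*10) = 35272464515317/831281616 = 42431.43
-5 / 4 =-1.25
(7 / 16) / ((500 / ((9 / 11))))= 63 / 88000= 0.00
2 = 2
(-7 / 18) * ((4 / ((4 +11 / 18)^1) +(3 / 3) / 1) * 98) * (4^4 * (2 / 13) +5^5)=-2187048605 / 9711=-225213.53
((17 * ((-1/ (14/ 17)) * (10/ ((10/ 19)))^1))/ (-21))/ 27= 5491/ 7938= 0.69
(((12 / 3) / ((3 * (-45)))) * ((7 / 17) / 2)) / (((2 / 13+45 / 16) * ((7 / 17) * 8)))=-52 / 83295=-0.00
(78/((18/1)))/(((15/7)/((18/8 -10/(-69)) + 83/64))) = 1483573/198720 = 7.47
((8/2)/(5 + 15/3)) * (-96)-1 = -39.40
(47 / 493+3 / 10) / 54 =1949 / 266220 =0.01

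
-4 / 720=-0.01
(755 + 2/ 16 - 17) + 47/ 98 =289533/ 392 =738.60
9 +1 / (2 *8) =145 / 16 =9.06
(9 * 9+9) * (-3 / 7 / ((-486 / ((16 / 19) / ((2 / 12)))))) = 160 / 399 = 0.40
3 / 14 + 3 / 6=5 / 7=0.71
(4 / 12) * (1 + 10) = 11 / 3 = 3.67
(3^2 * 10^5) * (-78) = -70200000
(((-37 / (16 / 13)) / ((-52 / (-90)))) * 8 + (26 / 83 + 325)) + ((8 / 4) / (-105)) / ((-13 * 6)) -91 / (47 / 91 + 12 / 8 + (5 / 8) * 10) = -139013842759 / 1363618620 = -101.94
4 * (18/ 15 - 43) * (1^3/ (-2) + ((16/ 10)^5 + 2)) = -31312798/ 15625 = -2004.02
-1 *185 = -185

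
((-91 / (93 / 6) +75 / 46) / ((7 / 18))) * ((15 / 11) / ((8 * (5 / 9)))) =-1469421 / 439208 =-3.35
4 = 4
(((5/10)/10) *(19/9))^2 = 361/32400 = 0.01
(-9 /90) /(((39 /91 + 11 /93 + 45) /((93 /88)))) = -60543 /26092880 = -0.00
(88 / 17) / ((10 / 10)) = 88 / 17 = 5.18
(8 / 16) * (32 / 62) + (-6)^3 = -6688 / 31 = -215.74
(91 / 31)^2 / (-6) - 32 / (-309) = -263813 / 197966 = -1.33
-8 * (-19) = 152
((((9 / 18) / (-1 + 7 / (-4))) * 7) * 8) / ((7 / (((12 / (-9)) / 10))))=32 / 165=0.19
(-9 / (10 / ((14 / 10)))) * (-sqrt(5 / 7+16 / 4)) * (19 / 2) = 171 * sqrt(231) / 100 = 25.99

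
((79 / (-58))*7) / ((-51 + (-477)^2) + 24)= -553 / 13195116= -0.00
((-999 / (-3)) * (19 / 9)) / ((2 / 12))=4218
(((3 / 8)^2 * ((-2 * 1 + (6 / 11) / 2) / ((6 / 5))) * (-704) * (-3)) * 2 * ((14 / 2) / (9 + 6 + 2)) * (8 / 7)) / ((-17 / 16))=378.69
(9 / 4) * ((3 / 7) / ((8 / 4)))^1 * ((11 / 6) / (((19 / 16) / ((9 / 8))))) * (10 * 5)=22275 / 532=41.87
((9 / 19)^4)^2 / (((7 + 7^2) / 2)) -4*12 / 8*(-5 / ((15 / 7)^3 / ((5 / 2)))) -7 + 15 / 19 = 30211226393689 / 21399289431660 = 1.41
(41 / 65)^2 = 0.40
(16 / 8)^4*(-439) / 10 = -3512 / 5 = -702.40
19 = 19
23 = 23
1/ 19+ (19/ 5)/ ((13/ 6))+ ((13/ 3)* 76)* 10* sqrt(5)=2231/ 1235+ 9880* sqrt(5)/ 3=7365.92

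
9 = 9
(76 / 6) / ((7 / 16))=608 / 21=28.95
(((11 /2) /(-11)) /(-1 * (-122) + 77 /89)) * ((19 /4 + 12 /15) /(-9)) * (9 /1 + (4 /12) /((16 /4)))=358937 /15746400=0.02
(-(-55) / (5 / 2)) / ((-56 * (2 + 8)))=-11 / 280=-0.04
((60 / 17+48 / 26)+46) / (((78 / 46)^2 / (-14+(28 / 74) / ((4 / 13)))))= -315328965 / 1381913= -228.18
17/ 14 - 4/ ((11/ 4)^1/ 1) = -37/ 154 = -0.24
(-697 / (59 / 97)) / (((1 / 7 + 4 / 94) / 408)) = -9075291288 / 3599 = -2521614.70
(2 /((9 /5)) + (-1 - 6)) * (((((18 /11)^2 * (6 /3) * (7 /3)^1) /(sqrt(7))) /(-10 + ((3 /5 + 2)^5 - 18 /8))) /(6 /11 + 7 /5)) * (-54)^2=-231822000000 * sqrt(7) /1567819319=-391.21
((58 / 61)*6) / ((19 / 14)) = 4872 / 1159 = 4.20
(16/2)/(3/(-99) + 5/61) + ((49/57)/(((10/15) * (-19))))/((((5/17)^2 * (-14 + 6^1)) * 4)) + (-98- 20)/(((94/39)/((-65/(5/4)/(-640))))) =53252148881/352913600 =150.89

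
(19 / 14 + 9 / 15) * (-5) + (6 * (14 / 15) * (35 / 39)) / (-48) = -32401 / 3276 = -9.89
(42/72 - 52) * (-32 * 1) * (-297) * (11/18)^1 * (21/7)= -895884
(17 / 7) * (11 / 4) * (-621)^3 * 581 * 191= -709950168648171 / 4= -177487542162042.75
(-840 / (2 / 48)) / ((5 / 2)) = -8064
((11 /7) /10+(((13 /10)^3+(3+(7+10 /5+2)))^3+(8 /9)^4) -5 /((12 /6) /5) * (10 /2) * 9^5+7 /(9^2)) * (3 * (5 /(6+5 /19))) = -3216724179601280114351 /364354200000000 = -8828563.47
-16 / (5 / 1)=-16 / 5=-3.20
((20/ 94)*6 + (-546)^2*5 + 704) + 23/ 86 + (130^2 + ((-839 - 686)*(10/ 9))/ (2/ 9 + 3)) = 176724852601/ 117218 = 1507659.68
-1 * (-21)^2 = -441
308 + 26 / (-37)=11370 / 37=307.30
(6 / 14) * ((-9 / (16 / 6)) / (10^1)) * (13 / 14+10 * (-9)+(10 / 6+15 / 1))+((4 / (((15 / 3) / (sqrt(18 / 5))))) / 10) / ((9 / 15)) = 2 * sqrt(10) / 25+82107 / 7840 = 10.73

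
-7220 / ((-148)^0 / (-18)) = 129960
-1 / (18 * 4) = -1 / 72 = -0.01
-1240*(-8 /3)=9920 /3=3306.67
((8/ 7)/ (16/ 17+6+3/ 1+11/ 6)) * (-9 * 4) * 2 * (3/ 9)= -19584/ 8407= -2.33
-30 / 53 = -0.57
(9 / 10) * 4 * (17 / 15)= 102 / 25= 4.08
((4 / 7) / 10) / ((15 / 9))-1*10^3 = -999.97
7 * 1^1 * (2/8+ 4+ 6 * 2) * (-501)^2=114205455/4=28551363.75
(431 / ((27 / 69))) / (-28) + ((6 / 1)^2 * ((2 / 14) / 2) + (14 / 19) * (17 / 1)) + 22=-10723 / 4788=-2.24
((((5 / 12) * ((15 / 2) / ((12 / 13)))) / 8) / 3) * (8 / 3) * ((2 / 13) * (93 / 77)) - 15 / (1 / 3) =-498185 / 11088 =-44.93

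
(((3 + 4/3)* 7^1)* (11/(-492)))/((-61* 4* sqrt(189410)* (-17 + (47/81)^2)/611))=-0.00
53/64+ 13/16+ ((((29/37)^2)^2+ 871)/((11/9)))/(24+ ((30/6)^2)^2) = 2345528185707/856296664256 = 2.74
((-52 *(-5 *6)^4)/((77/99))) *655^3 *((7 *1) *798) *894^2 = -67941119842462437480000000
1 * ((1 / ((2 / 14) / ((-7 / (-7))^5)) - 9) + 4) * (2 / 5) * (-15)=-12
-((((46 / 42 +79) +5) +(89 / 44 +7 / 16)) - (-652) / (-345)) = -36411311 / 425040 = -85.67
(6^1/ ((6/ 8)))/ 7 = 8/ 7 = 1.14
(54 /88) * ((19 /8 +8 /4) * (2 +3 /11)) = 23625 /3872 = 6.10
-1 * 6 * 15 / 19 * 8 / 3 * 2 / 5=-96 / 19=-5.05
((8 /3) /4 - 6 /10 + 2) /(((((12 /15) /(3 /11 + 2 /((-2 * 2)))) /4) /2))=-4.70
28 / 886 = 14 / 443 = 0.03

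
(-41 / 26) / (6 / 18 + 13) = -0.12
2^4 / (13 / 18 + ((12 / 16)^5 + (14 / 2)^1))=147456 / 73355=2.01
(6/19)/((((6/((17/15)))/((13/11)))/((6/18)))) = 221/9405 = 0.02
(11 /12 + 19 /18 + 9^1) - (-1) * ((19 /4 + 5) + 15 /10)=200 /9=22.22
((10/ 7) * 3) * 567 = 2430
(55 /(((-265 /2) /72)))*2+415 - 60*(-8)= 44267 /53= 835.23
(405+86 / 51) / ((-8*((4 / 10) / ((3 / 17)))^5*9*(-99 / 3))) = 194446875 / 67971394304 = 0.00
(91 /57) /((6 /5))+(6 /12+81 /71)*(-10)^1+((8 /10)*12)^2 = 46792603 /607050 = 77.08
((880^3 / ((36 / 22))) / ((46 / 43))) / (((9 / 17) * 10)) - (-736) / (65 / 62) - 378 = 8904578310506 / 121095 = 73533823.12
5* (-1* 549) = -2745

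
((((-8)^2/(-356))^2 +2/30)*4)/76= 619/118815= 0.01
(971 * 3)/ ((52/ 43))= 2408.83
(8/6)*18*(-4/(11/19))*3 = -5472/11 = -497.45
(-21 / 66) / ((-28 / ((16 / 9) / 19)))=0.00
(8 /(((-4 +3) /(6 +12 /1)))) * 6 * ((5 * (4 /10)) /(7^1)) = -1728 /7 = -246.86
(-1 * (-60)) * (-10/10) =-60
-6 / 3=-2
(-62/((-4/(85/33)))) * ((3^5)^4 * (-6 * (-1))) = 9187676896635/11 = 835243354239.55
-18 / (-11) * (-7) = -126 / 11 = -11.45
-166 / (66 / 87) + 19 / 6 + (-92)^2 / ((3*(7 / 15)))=2693489 / 462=5830.06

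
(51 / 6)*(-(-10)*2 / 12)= 85 / 6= 14.17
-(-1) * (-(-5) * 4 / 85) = 4 / 17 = 0.24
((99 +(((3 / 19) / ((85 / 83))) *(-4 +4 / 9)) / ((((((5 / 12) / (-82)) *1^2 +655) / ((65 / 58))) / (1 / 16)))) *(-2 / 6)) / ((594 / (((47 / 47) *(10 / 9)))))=-597679674583 / 9682416461619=-0.06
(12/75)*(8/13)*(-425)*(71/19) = -38624/247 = -156.37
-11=-11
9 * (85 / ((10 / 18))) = 1377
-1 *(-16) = 16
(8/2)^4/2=128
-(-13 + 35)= -22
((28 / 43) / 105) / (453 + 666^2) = 0.00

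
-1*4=-4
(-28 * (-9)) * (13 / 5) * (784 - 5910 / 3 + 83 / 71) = -275586948 / 355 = -776301.26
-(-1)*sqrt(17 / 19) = 0.95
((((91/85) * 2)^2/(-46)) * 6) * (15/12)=-24843/33235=-0.75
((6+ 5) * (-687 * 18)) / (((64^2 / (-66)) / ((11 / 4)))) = 24688719 / 4096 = 6027.52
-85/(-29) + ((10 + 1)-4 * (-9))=1448/29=49.93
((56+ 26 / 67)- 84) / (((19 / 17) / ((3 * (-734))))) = 69252900 / 1273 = 54401.34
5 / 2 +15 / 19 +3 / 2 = 91 / 19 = 4.79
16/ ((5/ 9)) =144/ 5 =28.80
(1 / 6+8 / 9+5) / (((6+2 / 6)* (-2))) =-109 / 228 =-0.48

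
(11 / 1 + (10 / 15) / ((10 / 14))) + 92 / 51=3503 / 255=13.74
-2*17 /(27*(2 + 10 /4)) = -0.28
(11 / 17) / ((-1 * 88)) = -0.01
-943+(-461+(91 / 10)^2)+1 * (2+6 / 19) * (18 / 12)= -2503661 / 1900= -1317.72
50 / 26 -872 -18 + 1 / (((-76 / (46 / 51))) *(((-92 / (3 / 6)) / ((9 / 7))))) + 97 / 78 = -96246239 / 108528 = -886.83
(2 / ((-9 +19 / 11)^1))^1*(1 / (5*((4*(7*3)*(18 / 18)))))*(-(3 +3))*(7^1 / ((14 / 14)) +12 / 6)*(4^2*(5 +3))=792 / 175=4.53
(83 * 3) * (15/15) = 249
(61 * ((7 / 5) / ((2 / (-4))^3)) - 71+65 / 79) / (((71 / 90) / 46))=-246399552 / 5609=-43929.32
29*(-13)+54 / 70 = -13168 / 35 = -376.23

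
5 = 5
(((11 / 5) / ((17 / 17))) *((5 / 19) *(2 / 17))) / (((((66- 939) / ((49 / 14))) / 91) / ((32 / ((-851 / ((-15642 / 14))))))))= -27835808 / 26662681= -1.04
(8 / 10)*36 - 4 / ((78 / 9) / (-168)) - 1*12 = 6132 / 65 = 94.34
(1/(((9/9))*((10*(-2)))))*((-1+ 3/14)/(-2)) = -11/560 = -0.02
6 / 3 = 2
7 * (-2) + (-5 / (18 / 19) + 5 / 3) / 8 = -2081 / 144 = -14.45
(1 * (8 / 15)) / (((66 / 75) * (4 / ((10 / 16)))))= 25 / 264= 0.09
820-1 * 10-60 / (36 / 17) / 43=809.34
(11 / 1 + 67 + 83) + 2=163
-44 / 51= -0.86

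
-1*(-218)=218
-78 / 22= -39 / 11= -3.55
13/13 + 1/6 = 7/6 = 1.17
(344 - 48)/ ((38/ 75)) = 11100/ 19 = 584.21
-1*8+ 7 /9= -65 /9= -7.22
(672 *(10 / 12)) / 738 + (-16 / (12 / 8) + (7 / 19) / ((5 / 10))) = -64298 / 7011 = -9.17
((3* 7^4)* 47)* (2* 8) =5416656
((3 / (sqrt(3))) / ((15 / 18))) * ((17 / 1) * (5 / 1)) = 102 * sqrt(3) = 176.67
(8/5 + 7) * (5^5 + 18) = 135149/5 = 27029.80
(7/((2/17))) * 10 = 595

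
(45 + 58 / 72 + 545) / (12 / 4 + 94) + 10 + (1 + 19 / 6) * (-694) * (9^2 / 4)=-51105559 / 873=-58540.16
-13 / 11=-1.18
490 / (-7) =-70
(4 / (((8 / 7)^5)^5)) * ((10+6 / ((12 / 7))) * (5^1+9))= 253461969116489366252523 / 9444732965739290427392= 26.84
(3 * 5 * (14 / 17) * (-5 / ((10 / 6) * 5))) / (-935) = 126 / 15895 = 0.01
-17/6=-2.83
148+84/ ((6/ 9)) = 274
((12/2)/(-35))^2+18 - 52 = -41614/1225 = -33.97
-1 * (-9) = 9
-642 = -642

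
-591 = -591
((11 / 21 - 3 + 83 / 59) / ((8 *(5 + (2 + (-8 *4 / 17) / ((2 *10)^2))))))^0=1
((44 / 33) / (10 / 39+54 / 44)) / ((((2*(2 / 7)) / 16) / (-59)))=-1484.59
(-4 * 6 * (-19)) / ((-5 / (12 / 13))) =-5472 / 65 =-84.18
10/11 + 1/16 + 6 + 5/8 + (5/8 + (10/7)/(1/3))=15409/1232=12.51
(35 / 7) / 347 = 5 / 347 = 0.01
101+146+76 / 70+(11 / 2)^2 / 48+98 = 2329931 / 6720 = 346.72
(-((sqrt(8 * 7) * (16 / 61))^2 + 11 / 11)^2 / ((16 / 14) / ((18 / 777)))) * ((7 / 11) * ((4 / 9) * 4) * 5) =-15215911620 / 5635257287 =-2.70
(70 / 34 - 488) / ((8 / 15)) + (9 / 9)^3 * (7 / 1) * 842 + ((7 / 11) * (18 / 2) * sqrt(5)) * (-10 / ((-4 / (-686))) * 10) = 677669 / 136 - 1080450 * sqrt(5) / 11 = -214649.83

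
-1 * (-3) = 3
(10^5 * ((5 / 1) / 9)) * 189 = 10500000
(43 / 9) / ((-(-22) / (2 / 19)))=43 / 1881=0.02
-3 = -3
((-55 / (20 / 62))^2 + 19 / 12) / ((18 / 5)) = 872155 / 108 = 8075.51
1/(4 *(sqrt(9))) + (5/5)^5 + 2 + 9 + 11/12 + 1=14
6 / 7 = 0.86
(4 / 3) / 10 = 2 / 15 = 0.13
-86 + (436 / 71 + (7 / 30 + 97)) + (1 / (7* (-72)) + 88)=18853193 / 178920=105.37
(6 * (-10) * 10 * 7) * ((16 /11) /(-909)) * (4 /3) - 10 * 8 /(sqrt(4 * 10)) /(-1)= 89600 /9999 + 4 * sqrt(10)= 21.61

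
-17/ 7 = -2.43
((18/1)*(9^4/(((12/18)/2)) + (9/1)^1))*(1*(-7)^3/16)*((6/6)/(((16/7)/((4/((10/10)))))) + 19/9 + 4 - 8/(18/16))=-45591903/8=-5698987.88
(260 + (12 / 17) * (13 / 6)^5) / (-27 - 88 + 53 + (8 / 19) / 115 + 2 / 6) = -7069464805 / 1484226072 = -4.76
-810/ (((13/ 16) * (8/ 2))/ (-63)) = 204120/ 13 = 15701.54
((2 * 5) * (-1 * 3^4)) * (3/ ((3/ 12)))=-9720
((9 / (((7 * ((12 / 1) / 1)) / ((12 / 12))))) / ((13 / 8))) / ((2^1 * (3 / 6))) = 6 / 91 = 0.07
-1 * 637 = -637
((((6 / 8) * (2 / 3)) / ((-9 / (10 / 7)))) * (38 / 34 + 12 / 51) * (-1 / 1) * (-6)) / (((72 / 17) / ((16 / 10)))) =-46 / 189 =-0.24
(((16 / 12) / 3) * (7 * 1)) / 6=14 / 27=0.52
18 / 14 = 9 / 7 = 1.29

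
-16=-16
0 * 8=0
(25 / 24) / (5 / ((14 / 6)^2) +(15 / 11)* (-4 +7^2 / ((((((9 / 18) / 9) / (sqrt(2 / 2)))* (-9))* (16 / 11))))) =-539 / 49887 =-0.01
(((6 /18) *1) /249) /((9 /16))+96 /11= 645584 /73953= 8.73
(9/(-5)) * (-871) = 1567.80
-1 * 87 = -87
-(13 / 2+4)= -21 / 2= -10.50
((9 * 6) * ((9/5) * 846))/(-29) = -411156/145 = -2835.56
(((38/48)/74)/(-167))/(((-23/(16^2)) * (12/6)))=152/426351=0.00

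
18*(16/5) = 288/5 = 57.60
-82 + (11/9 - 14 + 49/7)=-790/9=-87.78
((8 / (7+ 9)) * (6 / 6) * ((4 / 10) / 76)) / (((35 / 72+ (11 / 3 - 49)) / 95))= -0.01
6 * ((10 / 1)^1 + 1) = 66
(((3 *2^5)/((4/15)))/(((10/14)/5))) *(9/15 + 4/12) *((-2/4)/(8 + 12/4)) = -1176/11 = -106.91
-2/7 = -0.29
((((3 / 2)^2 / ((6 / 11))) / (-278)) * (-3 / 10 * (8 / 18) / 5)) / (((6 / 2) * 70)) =11 / 5838000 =0.00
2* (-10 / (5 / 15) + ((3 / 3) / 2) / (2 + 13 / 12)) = -2208 / 37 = -59.68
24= 24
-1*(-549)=549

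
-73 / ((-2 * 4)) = 73 / 8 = 9.12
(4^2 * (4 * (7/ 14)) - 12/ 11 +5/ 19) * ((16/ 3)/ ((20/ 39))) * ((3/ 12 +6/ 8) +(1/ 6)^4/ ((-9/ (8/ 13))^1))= 4490138/ 13851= 324.17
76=76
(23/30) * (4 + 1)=23/6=3.83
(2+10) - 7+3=8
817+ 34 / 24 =9821 / 12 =818.42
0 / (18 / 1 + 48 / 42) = 0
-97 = -97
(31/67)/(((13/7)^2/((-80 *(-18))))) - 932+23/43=-359463639/486889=-738.29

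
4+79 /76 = 383 /76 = 5.04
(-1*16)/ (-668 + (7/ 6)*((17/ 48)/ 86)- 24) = 396288/ 17139337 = 0.02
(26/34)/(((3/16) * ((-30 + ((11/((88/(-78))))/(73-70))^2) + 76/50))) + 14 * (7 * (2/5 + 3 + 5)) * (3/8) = 1127518979/3655170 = 308.47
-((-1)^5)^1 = 1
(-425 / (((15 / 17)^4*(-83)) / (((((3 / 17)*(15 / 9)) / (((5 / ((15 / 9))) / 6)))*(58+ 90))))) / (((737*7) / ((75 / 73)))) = 123611080 / 843976287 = 0.15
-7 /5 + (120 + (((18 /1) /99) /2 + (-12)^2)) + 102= 20058 /55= 364.69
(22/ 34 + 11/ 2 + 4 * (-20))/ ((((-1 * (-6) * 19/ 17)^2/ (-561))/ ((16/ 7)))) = 5321646/ 2527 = 2105.91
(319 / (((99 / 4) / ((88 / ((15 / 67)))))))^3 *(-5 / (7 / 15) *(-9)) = 319923684052729856 / 25515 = 12538651148451.10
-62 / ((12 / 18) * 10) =-93 / 10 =-9.30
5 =5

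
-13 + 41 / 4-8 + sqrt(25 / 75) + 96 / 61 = -2239 / 244 + sqrt(3) / 3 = -8.60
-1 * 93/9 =-31/3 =-10.33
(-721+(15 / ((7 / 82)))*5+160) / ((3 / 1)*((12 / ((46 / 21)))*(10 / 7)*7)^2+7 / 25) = 1547325 / 43869259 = 0.04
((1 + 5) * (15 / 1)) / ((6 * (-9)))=-5 / 3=-1.67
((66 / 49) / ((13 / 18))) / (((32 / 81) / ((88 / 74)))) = 264627 / 47138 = 5.61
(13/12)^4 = 28561/20736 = 1.38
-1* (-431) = 431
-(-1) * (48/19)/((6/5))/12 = 10/57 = 0.18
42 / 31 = 1.35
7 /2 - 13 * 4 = -48.50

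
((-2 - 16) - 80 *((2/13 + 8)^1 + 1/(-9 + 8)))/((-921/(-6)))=-3.85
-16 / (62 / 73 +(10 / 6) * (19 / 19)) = -3504 / 551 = -6.36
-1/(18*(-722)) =1/12996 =0.00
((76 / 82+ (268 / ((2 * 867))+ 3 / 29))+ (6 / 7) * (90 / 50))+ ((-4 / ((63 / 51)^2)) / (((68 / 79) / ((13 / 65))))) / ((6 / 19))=726438641 / 909221166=0.80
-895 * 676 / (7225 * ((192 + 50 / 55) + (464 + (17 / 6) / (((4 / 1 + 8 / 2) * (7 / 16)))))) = -27951924 / 219543185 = -0.13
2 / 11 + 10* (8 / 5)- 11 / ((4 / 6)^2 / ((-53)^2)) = -3058289 / 44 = -69506.57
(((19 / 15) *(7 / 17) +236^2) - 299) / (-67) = -826.83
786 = 786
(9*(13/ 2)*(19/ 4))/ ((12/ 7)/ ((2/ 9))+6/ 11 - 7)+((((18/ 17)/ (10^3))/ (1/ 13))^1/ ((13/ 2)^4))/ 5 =3995666077311/ 18114265000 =220.58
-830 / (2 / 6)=-2490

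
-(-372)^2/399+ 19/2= -89729/266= -337.33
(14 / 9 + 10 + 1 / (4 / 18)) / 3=289 / 54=5.35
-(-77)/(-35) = -11/5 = -2.20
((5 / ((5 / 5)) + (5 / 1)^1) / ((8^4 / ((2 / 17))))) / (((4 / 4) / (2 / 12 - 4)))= -115 / 104448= -0.00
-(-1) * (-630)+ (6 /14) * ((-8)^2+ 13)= -597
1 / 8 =0.12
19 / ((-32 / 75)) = -1425 / 32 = -44.53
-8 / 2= -4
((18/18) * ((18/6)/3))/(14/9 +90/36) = 18/73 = 0.25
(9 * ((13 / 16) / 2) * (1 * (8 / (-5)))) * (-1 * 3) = 351 / 20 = 17.55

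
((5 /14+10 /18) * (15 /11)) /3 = 575 /1386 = 0.41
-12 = -12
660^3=287496000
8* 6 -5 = 43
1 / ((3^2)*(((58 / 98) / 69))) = 1127 / 87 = 12.95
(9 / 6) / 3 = 1 / 2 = 0.50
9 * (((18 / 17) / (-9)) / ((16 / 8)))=-9 / 17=-0.53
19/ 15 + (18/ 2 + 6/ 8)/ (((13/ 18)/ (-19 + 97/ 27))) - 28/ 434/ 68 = -3268469/ 15810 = -206.73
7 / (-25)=-7 / 25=-0.28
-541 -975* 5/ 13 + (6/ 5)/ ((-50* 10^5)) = -916.00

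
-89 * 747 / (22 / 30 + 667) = -997245 / 10016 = -99.57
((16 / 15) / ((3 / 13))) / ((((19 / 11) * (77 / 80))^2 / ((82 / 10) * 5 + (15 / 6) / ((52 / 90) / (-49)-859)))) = 20674454128640 / 301545957321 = 68.56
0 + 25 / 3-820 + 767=-134 / 3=-44.67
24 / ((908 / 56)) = 336 / 227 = 1.48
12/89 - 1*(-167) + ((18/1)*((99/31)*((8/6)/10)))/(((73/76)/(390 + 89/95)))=16548676117/5035175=3286.61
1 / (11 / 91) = 8.27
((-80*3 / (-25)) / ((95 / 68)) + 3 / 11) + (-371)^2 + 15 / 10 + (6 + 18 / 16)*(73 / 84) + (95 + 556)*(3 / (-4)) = 160540942971 / 1170400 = 137167.59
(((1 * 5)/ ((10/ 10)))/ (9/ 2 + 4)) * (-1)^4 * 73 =730/ 17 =42.94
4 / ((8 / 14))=7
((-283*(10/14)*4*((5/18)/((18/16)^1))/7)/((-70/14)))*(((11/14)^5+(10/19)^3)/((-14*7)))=-2324099024735/89678466493812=-0.03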